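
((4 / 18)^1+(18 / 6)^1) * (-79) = -2291 / 9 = -254.56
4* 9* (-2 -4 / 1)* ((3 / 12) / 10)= -27 / 5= -5.40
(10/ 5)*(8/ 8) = 2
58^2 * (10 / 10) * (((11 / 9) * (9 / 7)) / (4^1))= 9251 / 7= 1321.57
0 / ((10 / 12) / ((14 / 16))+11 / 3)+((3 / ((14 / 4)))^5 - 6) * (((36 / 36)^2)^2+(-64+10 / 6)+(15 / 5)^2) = 4870454 / 16807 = 289.79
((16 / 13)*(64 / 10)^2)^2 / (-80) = -16777216 / 528125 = -31.77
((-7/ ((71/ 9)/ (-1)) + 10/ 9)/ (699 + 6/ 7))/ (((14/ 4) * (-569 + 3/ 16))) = -40864/ 28490325561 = -0.00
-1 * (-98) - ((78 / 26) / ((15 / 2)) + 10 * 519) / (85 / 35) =-173334 / 85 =-2039.22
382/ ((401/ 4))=1528/ 401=3.81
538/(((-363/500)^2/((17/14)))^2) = 2429406250000000/850790398689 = 2855.47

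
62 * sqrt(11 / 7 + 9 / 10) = 31 * sqrt(12110) / 35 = 97.47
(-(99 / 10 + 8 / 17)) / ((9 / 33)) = -19393 / 510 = -38.03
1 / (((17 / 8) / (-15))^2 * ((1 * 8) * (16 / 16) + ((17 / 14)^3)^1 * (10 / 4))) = 26342400 / 6595847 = 3.99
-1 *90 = -90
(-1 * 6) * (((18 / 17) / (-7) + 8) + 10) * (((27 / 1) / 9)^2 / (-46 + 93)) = -114696 / 5593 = -20.51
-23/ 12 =-1.92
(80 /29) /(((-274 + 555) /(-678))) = -54240 /8149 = -6.66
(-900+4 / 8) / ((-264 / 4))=1799 / 132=13.63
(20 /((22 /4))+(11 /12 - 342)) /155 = -44543 /20460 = -2.18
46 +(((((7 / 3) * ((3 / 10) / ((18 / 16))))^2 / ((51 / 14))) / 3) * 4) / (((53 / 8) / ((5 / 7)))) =151120846 / 3284145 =46.02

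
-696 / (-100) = 174 / 25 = 6.96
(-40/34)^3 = -1.63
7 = 7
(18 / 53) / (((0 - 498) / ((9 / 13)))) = -27 / 57187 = -0.00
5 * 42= 210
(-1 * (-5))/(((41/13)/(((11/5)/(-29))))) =-143/1189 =-0.12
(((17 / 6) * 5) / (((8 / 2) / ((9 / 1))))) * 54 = 6885 / 4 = 1721.25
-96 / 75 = -32 / 25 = -1.28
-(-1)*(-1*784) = -784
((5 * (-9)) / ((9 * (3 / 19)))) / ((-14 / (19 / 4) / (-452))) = -203965 / 42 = -4856.31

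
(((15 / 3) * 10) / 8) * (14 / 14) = 25 / 4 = 6.25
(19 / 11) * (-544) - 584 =-1523.64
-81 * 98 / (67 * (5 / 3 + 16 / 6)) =-27.34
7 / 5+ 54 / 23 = 431 / 115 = 3.75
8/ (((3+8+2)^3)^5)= 8/ 51185893014090757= 0.00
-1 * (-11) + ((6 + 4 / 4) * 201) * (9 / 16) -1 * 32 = 12327 / 16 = 770.44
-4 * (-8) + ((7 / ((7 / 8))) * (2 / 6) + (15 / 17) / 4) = 34.89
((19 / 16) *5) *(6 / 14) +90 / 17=7.84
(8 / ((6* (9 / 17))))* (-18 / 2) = -68 / 3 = -22.67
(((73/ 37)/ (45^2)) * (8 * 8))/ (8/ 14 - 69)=-32704/ 35889075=-0.00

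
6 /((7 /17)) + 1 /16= 1639 /112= 14.63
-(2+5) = -7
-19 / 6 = -3.17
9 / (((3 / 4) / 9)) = 108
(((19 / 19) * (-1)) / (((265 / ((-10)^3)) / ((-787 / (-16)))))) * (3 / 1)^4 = 1593675 / 106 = 15034.67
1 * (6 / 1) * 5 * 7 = 210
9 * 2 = 18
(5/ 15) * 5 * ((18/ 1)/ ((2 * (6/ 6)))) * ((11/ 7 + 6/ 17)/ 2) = 3435/ 238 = 14.43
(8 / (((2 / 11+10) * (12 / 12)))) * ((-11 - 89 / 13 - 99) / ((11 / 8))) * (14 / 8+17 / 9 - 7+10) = -51863 / 117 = -443.27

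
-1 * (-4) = 4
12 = 12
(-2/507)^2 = 4/257049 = 0.00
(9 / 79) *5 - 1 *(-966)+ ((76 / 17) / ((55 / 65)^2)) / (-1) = 156055787 / 162503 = 960.33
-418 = -418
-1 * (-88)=88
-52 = -52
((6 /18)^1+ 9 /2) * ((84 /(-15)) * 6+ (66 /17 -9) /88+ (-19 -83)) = -9808989 /14960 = -655.68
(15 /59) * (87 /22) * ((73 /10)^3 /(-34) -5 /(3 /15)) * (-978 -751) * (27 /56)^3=1572193579046337 /221436723200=7099.97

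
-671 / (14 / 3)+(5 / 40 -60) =-11405 / 56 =-203.66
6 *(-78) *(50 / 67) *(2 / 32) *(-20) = 29250 / 67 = 436.57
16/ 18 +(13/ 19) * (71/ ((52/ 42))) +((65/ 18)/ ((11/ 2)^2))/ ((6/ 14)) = 40.40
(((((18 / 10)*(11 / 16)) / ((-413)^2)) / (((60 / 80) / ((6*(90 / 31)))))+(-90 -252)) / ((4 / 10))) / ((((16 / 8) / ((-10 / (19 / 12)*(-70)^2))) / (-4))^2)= -127598703412320000000 / 38955871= -3275467859833.50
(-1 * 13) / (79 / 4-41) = 52 / 85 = 0.61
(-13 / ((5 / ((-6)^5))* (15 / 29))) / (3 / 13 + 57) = 529308 / 775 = 682.98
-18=-18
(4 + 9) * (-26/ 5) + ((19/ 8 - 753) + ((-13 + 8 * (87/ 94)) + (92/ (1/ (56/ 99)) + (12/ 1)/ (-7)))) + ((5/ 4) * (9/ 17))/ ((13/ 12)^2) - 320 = -4090904651747/ 3743059320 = -1092.93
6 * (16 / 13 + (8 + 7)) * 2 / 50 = 3.90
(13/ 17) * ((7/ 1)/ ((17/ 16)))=1456/ 289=5.04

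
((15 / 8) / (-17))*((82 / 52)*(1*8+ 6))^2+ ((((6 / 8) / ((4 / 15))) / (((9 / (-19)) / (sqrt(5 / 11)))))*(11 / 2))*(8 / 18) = -1235535 / 22984 - 95*sqrt(55) / 72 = -63.54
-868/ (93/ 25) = -700/ 3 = -233.33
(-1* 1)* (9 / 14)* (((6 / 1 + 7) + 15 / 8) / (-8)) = 153 / 128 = 1.20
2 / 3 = 0.67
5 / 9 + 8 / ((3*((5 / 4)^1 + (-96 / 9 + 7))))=-143 / 261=-0.55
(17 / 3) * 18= 102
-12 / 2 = -6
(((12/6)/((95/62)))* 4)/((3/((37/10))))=9176/1425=6.44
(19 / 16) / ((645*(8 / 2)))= 19 / 41280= 0.00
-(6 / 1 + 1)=-7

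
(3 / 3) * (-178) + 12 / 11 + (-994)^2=10866450 / 11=987859.09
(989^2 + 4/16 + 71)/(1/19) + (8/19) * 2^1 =1412509673/76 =18585653.59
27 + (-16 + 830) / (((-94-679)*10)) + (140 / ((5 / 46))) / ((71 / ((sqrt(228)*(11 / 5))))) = 103948 / 3865 + 28336*sqrt(57) / 355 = 629.52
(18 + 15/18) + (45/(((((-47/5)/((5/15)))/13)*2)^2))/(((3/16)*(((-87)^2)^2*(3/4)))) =42901495490611/2277955476882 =18.83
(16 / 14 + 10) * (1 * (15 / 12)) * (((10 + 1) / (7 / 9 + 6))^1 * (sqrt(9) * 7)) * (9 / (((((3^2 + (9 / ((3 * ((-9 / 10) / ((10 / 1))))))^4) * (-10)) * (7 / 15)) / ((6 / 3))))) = -0.00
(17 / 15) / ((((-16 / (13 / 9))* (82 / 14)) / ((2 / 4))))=-0.01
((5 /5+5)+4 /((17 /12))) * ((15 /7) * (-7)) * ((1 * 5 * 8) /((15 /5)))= -30000 /17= -1764.71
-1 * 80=-80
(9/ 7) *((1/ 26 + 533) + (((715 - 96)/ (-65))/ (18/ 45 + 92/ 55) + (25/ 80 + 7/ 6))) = 18848307/ 27664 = 681.33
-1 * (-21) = 21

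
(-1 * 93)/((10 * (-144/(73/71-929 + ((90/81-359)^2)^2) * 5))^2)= -72420935749342755013506204465991/149989377411763200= -482840431762889.67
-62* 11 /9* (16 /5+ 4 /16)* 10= -7843 /3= -2614.33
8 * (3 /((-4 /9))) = -54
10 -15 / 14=125 / 14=8.93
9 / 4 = 2.25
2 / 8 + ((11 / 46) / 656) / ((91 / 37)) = 686911 / 2746016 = 0.25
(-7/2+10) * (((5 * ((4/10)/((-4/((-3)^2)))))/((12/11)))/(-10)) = 429/160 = 2.68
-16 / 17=-0.94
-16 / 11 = -1.45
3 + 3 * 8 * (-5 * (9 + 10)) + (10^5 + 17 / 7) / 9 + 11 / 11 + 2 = 185585 / 21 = 8837.38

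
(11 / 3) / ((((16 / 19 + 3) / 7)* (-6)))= -1463 / 1314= -1.11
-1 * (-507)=507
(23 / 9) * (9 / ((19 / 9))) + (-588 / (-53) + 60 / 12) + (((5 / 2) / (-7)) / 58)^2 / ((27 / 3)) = 161276886263 / 5975634672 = 26.99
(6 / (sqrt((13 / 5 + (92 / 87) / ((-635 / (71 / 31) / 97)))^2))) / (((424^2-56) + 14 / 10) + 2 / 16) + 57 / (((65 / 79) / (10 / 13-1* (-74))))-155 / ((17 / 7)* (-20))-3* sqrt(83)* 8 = 2725519895512710521773 / 525860286008475860-24* sqrt(83) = 4964.32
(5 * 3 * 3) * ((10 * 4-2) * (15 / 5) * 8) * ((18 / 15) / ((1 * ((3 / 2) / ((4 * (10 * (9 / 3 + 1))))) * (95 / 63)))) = 3483648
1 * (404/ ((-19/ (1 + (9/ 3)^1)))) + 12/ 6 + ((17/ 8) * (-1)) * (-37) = -673/ 152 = -4.43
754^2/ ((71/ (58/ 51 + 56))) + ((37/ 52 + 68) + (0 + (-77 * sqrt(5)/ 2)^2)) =43777254683/ 94146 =464993.25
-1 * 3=-3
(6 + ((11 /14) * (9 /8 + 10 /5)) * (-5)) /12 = -703 /1344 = -0.52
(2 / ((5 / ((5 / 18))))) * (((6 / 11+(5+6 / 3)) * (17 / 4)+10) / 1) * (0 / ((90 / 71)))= 0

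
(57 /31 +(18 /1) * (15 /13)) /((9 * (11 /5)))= 15185 /13299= 1.14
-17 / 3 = -5.67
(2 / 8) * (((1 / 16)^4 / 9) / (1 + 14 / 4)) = 1 / 10616832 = 0.00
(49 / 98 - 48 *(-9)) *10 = 4325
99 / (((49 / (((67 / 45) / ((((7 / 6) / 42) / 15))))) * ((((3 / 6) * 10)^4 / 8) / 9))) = 5730912 / 30625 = 187.13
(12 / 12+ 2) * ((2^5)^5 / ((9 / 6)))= 67108864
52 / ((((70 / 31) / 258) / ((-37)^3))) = -10533190044 / 35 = -300948286.97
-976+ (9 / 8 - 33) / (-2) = -15361 / 16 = -960.06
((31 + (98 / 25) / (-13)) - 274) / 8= -79073 / 2600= -30.41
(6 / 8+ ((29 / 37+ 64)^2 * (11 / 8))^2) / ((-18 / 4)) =-1331484948815443 / 179919456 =-7400450.06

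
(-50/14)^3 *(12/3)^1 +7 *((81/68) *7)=-2888633/23324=-123.85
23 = 23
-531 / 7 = -75.86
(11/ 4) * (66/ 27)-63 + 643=10561/ 18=586.72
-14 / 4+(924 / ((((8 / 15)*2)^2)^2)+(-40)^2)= 2310.27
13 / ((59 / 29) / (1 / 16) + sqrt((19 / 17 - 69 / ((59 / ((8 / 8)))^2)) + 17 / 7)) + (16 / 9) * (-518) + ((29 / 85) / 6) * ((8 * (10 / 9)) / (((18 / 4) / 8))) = -155293749879687472 / 168872882685687 - 645047 * sqrt(173831749) / 367914777093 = -919.61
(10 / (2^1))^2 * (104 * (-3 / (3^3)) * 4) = -1155.56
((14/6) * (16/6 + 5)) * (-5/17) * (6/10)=-161/51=-3.16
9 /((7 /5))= 45 /7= 6.43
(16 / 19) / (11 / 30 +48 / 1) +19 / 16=531491 / 441104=1.20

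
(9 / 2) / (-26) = -0.17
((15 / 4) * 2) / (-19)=-15 / 38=-0.39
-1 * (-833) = 833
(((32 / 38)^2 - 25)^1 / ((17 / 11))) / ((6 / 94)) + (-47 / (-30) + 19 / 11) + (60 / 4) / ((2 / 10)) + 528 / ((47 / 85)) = 74905250833 / 95184870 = 786.94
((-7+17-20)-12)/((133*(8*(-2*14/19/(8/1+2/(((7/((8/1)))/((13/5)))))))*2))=671/6860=0.10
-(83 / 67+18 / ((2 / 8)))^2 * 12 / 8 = -72235947 / 8978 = -8045.88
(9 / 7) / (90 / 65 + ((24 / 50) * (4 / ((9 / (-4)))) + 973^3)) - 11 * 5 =-345783181809530 / 6286966942151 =-55.00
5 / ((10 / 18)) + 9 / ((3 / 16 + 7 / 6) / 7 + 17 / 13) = 98325 / 6557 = 15.00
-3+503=500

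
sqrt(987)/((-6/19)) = -19 *sqrt(987)/6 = -99.49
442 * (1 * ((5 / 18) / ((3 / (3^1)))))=1105 / 9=122.78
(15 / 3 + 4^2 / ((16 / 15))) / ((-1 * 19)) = -20 / 19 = -1.05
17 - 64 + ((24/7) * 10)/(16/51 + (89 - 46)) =-46.21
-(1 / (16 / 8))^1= -1 / 2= -0.50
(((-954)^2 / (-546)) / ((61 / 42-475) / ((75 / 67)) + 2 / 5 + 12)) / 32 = 17064675 / 134524312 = 0.13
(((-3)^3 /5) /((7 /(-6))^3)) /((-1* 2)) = -2916 /1715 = -1.70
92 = 92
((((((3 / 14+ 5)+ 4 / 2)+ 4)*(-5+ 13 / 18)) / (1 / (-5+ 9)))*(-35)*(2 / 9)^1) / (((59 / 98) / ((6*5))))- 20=118440340 / 1593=74350.50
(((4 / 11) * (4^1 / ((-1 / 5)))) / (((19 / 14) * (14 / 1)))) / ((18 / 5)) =-200 / 1881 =-0.11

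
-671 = -671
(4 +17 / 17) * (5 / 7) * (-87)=-2175 / 7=-310.71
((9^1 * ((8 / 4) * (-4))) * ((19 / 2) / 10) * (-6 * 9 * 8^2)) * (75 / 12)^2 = 9234000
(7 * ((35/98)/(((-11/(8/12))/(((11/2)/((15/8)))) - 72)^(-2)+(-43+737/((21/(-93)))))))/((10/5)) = -2699487/7141453936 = -0.00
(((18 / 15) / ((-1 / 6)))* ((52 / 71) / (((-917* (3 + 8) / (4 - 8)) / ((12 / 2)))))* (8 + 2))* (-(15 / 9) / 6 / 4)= 6240 / 716177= 0.01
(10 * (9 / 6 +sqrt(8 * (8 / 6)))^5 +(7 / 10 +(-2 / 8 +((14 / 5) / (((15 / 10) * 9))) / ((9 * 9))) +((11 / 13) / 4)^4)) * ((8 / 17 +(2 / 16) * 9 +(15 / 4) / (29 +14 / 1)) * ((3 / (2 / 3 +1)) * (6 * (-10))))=-2686051745 * sqrt(6) / 2924-147796426506046631 / 66604322304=-4469177.57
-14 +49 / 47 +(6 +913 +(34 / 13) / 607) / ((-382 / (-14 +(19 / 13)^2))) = 373138158403 / 23943077366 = 15.58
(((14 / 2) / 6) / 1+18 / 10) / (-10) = -89 / 300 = -0.30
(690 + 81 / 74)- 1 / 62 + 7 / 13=10312700 / 14911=691.62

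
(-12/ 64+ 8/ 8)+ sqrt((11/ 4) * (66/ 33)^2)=13/ 16+ sqrt(11)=4.13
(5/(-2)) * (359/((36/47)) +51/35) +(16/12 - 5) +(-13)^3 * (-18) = 38366.95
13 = 13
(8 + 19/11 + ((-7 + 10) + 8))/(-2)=-10.36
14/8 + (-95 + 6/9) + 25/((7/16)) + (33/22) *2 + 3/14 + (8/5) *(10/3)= -753/28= -26.89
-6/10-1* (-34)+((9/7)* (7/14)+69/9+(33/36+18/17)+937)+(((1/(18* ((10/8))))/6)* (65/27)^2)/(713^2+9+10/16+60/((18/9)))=186853262449930519/190533412630260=980.69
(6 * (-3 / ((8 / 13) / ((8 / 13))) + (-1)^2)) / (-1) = 12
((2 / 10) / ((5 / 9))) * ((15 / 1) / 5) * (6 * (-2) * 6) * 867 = -1685448 / 25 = -67417.92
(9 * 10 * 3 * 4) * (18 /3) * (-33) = -213840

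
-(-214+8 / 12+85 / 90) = 3823 / 18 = 212.39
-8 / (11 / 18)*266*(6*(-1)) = 229824 / 11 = 20893.09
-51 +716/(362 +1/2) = -35543/725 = -49.02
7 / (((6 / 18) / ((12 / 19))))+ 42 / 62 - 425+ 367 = -25951 / 589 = -44.06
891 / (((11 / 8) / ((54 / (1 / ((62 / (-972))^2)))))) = 3844 / 27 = 142.37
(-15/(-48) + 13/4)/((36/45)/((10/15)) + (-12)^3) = -95/46048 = -0.00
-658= -658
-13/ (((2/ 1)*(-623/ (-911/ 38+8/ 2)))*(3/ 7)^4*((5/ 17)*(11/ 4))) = -1743469/ 228285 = -7.64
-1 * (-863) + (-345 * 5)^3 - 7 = -5132952269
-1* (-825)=825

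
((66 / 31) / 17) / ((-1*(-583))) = 6 / 27931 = 0.00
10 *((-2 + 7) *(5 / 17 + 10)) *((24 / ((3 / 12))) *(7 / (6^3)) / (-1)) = -245000 / 153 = -1601.31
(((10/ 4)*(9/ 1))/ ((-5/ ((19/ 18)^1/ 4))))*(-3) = 3.56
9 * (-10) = -90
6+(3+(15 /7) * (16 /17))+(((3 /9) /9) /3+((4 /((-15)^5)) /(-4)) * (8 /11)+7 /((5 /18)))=36.23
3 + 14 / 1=17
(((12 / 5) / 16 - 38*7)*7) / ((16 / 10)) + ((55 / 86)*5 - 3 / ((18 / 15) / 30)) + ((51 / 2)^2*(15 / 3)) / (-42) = -12640139 / 9632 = -1312.31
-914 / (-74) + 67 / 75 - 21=-21521 / 2775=-7.76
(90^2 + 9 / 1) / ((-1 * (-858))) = 2703 / 286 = 9.45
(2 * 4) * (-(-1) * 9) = 72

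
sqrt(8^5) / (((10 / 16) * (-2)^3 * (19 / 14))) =-1792 * sqrt(2) / 95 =-26.68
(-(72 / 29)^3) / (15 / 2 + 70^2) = -746496 / 239378035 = -0.00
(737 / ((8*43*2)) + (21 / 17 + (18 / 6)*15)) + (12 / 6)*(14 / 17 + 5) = 689521 / 11696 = 58.95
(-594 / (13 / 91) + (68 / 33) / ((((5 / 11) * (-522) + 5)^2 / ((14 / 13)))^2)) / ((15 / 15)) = -1833411631146984218 / 440935938226875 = -4158.00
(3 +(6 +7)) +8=24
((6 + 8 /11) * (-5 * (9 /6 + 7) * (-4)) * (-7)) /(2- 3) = 88060 /11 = 8005.45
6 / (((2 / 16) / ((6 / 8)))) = 36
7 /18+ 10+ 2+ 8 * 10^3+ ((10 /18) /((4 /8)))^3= 11684063 /1458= 8013.76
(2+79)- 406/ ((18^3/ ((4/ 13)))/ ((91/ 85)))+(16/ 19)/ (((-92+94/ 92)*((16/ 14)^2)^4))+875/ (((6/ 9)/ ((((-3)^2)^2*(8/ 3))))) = 5426361916528610051/ 19135140986880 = 283580.97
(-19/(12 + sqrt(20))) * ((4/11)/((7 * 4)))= -57/2387 + 19 * sqrt(5)/4774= -0.01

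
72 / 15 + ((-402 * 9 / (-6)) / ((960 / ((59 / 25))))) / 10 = 395859 / 80000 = 4.95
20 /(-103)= -20 /103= -0.19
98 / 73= 1.34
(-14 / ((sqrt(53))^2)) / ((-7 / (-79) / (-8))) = 1264 / 53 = 23.85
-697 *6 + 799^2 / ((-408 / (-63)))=755157 / 8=94394.62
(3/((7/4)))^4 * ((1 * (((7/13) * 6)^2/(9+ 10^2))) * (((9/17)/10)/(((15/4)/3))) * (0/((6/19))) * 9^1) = 0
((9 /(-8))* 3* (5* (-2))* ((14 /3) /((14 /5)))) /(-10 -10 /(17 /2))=-765 /152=-5.03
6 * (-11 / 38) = -33 / 19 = -1.74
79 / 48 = 1.65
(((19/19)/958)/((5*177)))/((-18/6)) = -1/2543490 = -0.00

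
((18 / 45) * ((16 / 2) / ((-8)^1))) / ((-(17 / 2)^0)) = 2 / 5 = 0.40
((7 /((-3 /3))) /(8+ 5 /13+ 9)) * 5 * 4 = -910 /113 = -8.05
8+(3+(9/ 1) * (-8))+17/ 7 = -410/ 7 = -58.57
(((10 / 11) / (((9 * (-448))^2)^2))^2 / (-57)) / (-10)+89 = 21438007793578085195248230627016709 / 240876492062675114553350905921536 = 89.00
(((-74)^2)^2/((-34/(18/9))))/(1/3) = -89959728/17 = -5291748.71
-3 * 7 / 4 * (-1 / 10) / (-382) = -21 / 15280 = -0.00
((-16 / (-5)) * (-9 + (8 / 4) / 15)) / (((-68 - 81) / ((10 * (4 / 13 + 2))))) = 8512 / 1937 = 4.39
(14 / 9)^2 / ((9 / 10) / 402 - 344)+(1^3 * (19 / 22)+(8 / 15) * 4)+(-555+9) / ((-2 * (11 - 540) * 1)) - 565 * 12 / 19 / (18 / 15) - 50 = -2033928527859967 / 5897247452910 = -344.89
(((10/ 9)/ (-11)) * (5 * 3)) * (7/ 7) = -50/ 33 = -1.52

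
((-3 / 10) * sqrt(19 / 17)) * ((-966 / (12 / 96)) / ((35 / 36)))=59616 * sqrt(323) / 425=2521.01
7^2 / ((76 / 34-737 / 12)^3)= -0.00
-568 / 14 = -284 / 7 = -40.57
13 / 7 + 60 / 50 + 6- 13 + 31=947 / 35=27.06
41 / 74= 0.55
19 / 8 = 2.38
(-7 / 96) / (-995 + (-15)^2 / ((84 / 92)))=49 / 503040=0.00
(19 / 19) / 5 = 1 / 5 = 0.20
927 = 927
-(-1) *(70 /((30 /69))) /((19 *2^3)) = 161 /152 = 1.06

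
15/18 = 5/6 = 0.83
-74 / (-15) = 74 / 15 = 4.93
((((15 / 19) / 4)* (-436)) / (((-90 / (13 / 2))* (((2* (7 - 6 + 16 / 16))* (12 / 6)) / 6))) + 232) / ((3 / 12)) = 946.64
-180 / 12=-15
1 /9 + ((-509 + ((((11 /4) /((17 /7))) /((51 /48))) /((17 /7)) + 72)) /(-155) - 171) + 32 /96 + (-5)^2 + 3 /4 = -141.99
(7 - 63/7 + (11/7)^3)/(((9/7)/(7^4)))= 10535/3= 3511.67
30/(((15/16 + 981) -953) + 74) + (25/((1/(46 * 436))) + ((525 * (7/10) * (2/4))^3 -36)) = 235604826619/35136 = 6705510.78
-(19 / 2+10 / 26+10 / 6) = -11.55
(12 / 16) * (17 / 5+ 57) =453 / 10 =45.30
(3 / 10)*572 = 858 / 5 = 171.60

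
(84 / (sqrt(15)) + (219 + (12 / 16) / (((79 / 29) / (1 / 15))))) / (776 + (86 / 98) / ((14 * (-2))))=38416 * sqrt(15) / 5323145 + 118694807 / 420528455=0.31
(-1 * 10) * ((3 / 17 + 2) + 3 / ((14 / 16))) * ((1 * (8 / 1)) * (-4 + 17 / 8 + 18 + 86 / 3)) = -7170250 / 357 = -20084.73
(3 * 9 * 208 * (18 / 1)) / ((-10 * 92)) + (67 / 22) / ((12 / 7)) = -3281969 / 30360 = -108.10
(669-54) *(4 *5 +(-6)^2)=34440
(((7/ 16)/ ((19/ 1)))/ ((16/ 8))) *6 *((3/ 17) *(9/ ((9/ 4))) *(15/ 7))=135/ 1292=0.10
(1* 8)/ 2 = 4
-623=-623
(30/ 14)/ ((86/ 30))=225/ 301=0.75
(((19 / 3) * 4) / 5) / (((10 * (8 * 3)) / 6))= 19 / 150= 0.13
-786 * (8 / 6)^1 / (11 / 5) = -5240 / 11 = -476.36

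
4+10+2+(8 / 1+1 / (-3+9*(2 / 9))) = 23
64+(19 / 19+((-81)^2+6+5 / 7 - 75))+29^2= 51791 / 7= 7398.71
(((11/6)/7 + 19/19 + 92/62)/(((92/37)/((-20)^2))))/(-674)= -3306875/5045901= -0.66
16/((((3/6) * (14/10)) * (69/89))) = 29.48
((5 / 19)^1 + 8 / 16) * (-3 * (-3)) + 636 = 24429 / 38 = 642.87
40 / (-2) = -20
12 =12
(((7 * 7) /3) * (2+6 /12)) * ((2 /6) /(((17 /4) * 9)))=0.36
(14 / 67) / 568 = 7 / 19028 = 0.00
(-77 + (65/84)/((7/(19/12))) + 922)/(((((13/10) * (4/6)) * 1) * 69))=99725/7056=14.13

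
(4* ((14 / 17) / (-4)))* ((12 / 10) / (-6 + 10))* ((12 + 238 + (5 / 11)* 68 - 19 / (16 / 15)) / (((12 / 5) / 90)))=-14586075 / 5984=-2437.51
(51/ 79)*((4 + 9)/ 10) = 663/ 790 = 0.84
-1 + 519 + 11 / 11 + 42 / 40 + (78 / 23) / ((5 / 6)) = 48219 / 92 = 524.12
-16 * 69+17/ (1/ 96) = 528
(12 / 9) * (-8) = -10.67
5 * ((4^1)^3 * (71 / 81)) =22720 / 81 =280.49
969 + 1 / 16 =15505 / 16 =969.06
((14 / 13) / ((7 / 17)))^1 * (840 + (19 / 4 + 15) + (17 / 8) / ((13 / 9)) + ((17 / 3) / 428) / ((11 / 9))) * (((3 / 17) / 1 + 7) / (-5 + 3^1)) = -8082.33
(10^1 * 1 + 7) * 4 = 68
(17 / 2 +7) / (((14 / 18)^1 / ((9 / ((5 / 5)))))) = 2511 / 14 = 179.36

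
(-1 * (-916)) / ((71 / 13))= 11908 / 71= 167.72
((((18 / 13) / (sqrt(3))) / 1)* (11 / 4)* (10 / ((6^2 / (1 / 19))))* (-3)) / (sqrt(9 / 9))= -55* sqrt(3) / 988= -0.10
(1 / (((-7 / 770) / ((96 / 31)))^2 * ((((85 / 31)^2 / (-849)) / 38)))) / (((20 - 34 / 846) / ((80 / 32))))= -152180669583360 / 2440027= -62368436.74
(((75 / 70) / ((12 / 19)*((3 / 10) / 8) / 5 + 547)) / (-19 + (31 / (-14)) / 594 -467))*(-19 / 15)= 21443400 / 4200478529563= 0.00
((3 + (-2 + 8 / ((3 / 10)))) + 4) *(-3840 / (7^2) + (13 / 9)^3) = -255712165 / 107163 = -2386.20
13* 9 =117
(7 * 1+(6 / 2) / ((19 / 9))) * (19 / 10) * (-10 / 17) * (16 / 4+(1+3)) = -1280 / 17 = -75.29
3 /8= 0.38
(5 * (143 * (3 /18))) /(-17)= -715 /102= -7.01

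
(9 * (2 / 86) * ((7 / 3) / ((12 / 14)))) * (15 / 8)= 735 / 688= 1.07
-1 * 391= -391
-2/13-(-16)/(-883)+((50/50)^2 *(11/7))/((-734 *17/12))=-86968116/501322367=-0.17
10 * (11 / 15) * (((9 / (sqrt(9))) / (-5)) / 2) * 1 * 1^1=-11 / 5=-2.20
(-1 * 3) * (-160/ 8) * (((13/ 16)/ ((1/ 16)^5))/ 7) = 7302582.86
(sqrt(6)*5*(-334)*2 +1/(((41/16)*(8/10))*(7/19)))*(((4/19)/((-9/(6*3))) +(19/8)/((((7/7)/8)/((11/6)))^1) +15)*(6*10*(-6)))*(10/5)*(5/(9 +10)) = -67596000/5453 +11288532000*sqrt(6)/361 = 76583568.83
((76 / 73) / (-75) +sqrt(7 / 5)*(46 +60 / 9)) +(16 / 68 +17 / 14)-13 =50.75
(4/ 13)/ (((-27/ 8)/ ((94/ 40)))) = -376/ 1755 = -0.21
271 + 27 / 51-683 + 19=-6672 / 17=-392.47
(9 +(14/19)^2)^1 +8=6333/361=17.54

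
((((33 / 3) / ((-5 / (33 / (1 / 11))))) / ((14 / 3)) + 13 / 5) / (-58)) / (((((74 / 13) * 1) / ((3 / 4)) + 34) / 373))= 171610959 / 6585320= 26.06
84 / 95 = 0.88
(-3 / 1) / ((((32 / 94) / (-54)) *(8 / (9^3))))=2775303 / 64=43364.11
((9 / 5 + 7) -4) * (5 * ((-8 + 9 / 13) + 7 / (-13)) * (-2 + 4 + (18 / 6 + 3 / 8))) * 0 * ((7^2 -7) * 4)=0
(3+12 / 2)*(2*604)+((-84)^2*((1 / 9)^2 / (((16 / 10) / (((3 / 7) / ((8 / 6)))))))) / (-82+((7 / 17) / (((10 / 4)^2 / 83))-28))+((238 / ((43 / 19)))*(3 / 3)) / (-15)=622657935761 / 57309540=10864.82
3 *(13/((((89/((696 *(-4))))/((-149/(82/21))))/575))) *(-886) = -86538820586400/3649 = -23715763383.50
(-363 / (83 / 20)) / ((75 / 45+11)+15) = -21780 / 6889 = -3.16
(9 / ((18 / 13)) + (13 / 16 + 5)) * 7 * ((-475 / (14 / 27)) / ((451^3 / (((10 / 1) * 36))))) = -113693625 / 366935404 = -0.31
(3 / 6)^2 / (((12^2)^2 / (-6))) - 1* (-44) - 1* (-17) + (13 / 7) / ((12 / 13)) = 6097529 / 96768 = 63.01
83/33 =2.52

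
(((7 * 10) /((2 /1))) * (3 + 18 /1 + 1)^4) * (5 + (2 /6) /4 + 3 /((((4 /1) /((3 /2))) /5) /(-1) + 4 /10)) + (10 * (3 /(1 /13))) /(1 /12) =-428381620 /3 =-142793873.33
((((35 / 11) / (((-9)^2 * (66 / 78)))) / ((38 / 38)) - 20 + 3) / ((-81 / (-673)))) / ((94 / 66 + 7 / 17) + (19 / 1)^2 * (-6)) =950529721 / 14603753736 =0.07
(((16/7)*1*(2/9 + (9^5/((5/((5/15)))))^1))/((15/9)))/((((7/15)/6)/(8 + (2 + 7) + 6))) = 391162656/245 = 1596582.27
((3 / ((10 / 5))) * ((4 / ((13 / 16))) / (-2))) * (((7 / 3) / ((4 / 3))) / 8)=-21 / 26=-0.81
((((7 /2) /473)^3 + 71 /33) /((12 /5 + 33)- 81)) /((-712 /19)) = 27321790625 /21699808618752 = 0.00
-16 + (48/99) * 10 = -368/33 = -11.15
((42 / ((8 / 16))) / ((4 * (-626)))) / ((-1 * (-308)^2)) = 3 / 8483552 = 0.00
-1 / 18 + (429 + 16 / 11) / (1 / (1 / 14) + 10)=14161 / 792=17.88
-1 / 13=-0.08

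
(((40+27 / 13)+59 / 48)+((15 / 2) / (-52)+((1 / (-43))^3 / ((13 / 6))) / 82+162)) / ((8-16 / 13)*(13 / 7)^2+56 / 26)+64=72.05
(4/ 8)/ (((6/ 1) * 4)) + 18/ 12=73/ 48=1.52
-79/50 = -1.58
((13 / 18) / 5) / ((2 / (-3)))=-13 / 60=-0.22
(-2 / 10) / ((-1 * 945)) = 1 / 4725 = 0.00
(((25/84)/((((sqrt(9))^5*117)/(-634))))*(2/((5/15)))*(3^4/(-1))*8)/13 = 63400/31941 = 1.98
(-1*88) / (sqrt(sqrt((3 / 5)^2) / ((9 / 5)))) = -88*sqrt(3) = -152.42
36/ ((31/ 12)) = 432/ 31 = 13.94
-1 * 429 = -429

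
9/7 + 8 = 65/7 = 9.29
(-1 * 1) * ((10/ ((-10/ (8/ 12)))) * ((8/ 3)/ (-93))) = -16/ 837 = -0.02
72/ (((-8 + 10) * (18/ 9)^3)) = 9/ 2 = 4.50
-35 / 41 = -0.85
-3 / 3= -1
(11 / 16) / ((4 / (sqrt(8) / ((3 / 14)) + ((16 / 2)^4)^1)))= 77 * sqrt(2) / 48 + 704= 706.27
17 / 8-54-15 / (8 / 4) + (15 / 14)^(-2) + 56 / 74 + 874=54362441 / 66600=816.25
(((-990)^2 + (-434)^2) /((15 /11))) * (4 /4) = 856867.73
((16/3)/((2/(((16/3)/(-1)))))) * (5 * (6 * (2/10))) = -256/3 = -85.33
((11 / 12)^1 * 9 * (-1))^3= -35937 / 64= -561.52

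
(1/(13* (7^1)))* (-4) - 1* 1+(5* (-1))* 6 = -31.04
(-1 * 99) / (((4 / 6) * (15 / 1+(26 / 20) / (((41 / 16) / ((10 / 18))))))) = -109593 / 11278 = -9.72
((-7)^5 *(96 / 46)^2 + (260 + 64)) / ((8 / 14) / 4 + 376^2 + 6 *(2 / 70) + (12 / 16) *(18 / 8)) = -21589081920 / 41881819249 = -0.52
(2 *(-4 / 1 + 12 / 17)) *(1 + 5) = -672 / 17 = -39.53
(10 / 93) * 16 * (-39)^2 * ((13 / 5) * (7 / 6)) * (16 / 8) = 492128 / 31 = 15875.10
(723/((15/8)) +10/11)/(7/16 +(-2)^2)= 340128/3905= 87.10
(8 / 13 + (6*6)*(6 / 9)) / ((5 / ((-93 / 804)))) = -496 / 871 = -0.57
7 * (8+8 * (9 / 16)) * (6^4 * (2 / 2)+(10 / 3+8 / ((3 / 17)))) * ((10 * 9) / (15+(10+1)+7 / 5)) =52946250 / 137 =386468.98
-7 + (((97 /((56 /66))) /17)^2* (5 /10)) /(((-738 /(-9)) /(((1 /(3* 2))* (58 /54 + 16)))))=-4157123035 /668852352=-6.22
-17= -17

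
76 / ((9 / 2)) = 152 / 9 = 16.89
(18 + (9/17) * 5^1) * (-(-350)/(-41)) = -176.26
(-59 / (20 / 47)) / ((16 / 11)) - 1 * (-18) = -24743 / 320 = -77.32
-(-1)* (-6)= -6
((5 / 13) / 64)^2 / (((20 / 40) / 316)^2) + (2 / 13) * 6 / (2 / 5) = 180985 / 10816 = 16.73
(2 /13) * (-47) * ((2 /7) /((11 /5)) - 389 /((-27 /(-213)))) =22188.68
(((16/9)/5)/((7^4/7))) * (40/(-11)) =-0.00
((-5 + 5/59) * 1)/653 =-290/38527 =-0.01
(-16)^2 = 256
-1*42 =-42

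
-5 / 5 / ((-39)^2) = -1 / 1521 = -0.00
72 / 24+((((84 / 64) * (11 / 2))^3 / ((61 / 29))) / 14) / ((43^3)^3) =6027637423108459607661 / 2009212474369469513728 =3.00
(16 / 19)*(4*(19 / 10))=32 / 5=6.40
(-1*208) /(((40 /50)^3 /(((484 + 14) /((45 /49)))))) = -1321775 /6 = -220295.83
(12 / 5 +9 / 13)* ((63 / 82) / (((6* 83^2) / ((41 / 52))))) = 4221 / 93139280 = 0.00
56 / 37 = 1.51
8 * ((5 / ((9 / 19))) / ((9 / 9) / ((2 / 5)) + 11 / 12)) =3040 / 123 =24.72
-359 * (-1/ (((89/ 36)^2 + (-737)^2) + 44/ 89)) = 41408496/ 62652047129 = 0.00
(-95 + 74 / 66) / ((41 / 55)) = -15490 / 123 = -125.93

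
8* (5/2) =20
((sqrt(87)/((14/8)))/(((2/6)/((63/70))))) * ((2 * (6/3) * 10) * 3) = 1296 * sqrt(87)/7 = 1726.90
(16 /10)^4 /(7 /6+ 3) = 24576 /15625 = 1.57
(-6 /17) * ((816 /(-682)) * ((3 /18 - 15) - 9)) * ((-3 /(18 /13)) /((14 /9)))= 14.02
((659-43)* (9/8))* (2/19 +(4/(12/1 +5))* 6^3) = 11399850/323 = 35293.65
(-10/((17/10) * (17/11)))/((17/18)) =-19800/4913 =-4.03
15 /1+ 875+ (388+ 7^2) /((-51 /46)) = 25288 /51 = 495.84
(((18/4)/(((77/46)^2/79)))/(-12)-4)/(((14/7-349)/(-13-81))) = -8121835/2057363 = -3.95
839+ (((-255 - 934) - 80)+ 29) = -401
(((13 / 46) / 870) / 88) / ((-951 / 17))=-221 / 3349193760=-0.00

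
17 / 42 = 0.40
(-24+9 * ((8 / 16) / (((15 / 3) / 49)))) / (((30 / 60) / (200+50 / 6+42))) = 50317 / 5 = 10063.40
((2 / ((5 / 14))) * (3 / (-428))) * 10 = -42 / 107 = -0.39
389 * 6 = 2334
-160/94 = -80/47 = -1.70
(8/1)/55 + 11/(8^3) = 4701/28160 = 0.17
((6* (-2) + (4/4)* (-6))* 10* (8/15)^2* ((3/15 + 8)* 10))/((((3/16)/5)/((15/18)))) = -839680/9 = -93297.78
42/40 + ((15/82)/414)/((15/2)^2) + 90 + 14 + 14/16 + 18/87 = 626916065/5906952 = 106.13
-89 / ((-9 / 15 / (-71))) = -31595 / 3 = -10531.67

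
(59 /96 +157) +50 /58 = 441199 /2784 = 158.48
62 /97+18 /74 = 3167 /3589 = 0.88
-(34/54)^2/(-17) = 17/729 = 0.02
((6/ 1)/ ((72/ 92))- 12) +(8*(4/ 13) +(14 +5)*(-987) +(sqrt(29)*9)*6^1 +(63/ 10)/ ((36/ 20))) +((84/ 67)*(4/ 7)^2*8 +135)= -680904305/ 36582 +54*sqrt(29)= -18322.30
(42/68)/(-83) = -21/2822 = -0.01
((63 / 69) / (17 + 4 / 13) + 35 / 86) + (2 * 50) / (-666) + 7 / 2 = 31365893 / 8233425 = 3.81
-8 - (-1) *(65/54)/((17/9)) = -751/102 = -7.36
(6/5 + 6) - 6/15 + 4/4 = 39/5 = 7.80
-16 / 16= -1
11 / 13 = 0.85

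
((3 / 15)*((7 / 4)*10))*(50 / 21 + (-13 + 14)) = 71 / 6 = 11.83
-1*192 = -192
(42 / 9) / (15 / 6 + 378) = 28 / 2283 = 0.01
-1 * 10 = -10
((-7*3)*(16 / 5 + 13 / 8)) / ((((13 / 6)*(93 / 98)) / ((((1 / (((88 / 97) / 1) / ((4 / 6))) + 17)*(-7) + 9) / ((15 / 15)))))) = 1006158601 / 177320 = 5674.25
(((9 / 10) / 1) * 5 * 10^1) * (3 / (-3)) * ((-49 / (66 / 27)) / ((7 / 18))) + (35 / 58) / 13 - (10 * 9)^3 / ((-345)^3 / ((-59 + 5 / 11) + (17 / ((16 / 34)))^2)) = 945241033445 / 403652392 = 2341.72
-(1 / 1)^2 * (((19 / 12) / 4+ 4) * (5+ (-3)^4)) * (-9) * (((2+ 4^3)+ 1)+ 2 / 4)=3674565 / 16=229660.31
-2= -2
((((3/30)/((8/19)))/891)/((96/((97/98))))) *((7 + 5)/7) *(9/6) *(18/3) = 1843/43464960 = 0.00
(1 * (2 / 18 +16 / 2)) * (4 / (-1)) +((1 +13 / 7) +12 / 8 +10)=-2279 / 126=-18.09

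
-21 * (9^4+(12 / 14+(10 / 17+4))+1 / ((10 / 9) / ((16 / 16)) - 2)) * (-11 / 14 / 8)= 206256105 / 15232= 13540.97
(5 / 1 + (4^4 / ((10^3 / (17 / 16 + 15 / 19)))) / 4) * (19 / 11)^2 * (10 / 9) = 461947 / 27225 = 16.97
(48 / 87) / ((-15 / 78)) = -416 / 145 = -2.87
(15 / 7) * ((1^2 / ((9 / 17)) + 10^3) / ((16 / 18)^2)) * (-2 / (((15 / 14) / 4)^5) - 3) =-9952438701509 / 2520000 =-3949380.44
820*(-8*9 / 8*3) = -22140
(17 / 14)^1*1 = 17 / 14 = 1.21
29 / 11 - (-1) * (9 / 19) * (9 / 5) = 3646 / 1045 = 3.49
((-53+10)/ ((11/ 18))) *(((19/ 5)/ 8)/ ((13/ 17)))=-125001/ 2860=-43.71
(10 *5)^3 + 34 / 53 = 6625034 / 53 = 125000.64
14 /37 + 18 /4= 361 /74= 4.88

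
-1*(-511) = 511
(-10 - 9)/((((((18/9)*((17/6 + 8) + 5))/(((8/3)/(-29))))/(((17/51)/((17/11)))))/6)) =176/2465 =0.07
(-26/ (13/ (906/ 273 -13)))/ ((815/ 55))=19382/ 14833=1.31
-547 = -547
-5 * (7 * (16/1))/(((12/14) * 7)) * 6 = -560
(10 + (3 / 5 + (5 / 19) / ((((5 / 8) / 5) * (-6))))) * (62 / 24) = 90551 / 3420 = 26.48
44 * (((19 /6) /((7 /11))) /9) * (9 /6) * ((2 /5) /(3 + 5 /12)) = 18392 /4305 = 4.27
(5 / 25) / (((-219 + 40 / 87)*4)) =-87 / 380260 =-0.00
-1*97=-97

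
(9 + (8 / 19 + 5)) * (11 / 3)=3014 / 57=52.88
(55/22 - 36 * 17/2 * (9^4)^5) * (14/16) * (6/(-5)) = 156250316479799648950347/40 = 3906257911994991223758.68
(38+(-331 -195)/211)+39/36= 92647/2532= 36.59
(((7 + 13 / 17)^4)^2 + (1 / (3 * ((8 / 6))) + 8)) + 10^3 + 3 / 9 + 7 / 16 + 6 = 4424518835720307409 / 334836357168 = 13213973.75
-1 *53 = -53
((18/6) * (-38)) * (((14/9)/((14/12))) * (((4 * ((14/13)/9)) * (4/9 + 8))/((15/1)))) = -646912/15795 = -40.96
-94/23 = -4.09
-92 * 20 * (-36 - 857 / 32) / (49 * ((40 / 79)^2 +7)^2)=7984766605 / 178340206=44.77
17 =17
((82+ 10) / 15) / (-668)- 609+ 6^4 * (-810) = -2631174368 / 2505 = -1050369.01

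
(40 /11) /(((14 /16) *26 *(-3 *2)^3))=-0.00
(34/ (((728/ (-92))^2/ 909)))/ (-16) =-8174637/ 264992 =-30.85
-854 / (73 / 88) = -75152 / 73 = -1029.48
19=19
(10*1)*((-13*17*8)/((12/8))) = -35360/3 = -11786.67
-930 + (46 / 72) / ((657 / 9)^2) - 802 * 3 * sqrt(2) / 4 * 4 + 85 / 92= -2406 * sqrt(2) - 2049732973 / 2206206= -4331.67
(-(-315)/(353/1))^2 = 99225/124609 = 0.80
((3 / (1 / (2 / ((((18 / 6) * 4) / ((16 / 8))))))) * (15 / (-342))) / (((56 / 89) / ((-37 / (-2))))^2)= -54219245 / 1430016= -37.92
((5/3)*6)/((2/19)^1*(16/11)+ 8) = 1045/852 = 1.23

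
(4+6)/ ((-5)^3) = -2/ 25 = -0.08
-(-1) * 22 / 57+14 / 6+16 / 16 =212 / 57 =3.72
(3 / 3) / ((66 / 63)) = 21 / 22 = 0.95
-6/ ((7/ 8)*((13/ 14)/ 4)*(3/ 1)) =-128/ 13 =-9.85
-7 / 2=-3.50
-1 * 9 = -9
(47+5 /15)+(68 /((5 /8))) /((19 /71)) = 129362 /285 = 453.90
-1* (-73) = 73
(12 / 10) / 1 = 6 / 5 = 1.20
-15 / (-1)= 15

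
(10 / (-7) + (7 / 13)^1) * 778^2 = -49028004 / 91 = -538769.27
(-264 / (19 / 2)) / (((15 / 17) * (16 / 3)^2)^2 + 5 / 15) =-1373328 / 31146073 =-0.04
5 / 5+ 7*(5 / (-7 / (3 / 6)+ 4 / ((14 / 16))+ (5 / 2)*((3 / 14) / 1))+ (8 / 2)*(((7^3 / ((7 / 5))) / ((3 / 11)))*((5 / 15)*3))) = 2087483 / 83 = 25150.40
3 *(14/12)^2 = 4.08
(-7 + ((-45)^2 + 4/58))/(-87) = -19508/841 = -23.20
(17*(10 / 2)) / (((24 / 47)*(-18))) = -3995 / 432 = -9.25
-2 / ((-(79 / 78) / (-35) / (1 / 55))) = -1092 / 869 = -1.26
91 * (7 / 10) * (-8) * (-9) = 4586.40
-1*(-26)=26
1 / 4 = 0.25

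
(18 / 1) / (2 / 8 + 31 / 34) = 15.49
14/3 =4.67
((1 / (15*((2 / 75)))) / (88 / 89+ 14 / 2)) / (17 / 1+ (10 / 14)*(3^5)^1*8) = 3115 / 13991058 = 0.00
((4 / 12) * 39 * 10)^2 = 16900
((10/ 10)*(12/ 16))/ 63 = 1/ 84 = 0.01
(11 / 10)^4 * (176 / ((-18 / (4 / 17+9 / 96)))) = -28828129 / 6120000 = -4.71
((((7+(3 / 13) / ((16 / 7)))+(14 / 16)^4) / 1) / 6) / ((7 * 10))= 11695 / 638976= 0.02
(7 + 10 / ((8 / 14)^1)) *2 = 49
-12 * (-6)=72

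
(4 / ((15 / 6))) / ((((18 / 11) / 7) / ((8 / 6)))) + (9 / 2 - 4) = 2599 / 270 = 9.63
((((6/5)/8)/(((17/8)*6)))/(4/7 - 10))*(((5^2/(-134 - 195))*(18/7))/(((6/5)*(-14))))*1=-25/1722644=-0.00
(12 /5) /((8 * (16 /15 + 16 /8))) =9 /92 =0.10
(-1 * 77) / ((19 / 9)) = -693 / 19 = -36.47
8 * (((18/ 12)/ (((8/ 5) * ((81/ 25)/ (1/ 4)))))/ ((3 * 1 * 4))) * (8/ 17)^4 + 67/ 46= 454004467/ 311199246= 1.46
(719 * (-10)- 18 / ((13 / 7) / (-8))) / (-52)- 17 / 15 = 687719 / 5070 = 135.64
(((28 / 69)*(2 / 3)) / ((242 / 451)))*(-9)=-1148 / 253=-4.54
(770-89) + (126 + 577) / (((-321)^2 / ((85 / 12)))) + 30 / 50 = 4214263511 / 6182460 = 681.65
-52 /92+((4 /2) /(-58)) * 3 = -0.67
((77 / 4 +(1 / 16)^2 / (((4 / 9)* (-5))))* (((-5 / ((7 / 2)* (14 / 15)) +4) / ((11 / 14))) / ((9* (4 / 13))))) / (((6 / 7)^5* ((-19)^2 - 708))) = -33836795993 / 248672747520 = -0.14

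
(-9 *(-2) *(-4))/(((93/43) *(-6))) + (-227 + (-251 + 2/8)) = -58553/124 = -472.20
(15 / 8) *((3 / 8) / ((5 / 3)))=27 / 64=0.42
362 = 362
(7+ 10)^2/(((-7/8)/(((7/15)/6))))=-1156/45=-25.69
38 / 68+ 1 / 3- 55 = -5519 / 102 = -54.11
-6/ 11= -0.55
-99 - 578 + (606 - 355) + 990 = 564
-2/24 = -0.08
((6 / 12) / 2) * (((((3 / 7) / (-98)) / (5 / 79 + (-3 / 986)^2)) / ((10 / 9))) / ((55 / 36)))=-4665811653 / 458579003575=-0.01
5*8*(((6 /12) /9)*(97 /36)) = 485 /81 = 5.99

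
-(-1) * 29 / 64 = 29 / 64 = 0.45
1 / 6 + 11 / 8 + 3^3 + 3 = 757 / 24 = 31.54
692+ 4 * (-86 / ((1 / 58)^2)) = -1156524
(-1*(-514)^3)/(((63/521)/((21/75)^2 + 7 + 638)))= 28524602278502576/39375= 724434343581.02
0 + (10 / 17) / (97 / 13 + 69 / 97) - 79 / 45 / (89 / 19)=-106237576 / 350842005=-0.30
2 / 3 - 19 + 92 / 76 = -976 / 57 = -17.12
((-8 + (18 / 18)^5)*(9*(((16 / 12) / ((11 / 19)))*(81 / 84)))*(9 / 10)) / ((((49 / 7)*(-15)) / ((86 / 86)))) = 1.20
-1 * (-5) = 5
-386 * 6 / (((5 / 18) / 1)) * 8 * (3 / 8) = -125064 / 5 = -25012.80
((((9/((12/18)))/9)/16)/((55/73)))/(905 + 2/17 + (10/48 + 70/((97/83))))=1083393/8403925420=0.00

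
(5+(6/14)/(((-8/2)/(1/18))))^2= 703921/28224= 24.94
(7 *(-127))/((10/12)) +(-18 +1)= -5419/5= -1083.80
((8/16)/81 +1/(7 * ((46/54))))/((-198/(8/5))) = -1814/1291059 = -0.00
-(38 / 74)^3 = -6859 / 50653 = -0.14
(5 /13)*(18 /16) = 0.43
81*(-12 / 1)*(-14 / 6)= 2268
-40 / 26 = -20 / 13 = -1.54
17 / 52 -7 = -6.67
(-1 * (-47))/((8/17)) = 799/8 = 99.88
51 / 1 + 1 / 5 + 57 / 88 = 51.85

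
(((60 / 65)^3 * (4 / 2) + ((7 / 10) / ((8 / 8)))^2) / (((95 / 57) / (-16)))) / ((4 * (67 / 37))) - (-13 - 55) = 65.27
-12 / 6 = -2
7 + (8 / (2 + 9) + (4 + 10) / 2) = 162 / 11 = 14.73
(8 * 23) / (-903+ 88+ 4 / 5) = -40 / 177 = -0.23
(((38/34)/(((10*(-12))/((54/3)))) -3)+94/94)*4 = -737/85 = -8.67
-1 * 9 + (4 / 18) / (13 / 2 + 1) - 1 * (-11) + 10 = 12.03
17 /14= 1.21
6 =6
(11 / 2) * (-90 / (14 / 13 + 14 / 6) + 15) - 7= -18527 / 266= -69.65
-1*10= -10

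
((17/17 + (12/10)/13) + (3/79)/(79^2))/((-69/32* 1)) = -1120190848/2211279915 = -0.51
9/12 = 0.75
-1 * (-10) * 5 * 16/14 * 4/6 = 800/21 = 38.10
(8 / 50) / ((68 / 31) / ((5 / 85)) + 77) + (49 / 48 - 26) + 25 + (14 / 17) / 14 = 650951 / 8030800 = 0.08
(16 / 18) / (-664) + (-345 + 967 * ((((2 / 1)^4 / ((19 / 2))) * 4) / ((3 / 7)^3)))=3509089132 / 42579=82413.61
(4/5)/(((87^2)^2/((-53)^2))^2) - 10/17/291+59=1596547384914753023381/27061052318779062645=59.00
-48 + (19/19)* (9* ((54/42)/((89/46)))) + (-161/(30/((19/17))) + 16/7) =-14530297/317730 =-45.73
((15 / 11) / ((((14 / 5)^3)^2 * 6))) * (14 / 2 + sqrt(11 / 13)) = 78125 * sqrt(143) / 2153447296 + 78125 / 23664256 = 0.00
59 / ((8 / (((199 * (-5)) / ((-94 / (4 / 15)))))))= 11741 / 564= 20.82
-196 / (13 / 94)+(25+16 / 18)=-162787 / 117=-1391.34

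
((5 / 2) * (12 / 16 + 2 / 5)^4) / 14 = 279841 / 896000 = 0.31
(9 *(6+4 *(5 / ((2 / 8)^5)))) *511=94215114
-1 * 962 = -962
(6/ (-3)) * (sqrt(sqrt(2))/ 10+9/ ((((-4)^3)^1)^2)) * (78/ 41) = -78 * 2^(1/ 4)/ 205-351/ 41984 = -0.46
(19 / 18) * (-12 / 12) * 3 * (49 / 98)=-19 / 12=-1.58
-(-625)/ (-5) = -125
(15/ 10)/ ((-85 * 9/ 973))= -973/ 510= -1.91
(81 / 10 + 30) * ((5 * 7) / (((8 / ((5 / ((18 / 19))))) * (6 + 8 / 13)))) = 1097915 / 8256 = 132.98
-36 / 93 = -12 / 31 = -0.39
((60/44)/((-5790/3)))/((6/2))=-1/4246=-0.00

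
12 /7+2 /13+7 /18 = 3697 /1638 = 2.26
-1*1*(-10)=10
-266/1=-266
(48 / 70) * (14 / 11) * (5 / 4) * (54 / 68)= 162 / 187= 0.87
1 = 1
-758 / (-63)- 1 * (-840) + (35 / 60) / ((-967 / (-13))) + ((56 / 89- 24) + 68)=19446841783 / 21687876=896.67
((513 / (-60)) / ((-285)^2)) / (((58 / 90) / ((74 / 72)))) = -37 / 220400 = -0.00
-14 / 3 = -4.67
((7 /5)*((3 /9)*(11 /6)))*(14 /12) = 539 /540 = 1.00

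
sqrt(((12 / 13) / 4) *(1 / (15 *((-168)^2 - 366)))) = sqrt(1810770) / 1810770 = 0.00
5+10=15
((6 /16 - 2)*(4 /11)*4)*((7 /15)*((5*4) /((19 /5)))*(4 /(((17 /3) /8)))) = -116480 /3553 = -32.78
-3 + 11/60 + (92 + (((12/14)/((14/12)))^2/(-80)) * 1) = 12846779/144060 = 89.18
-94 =-94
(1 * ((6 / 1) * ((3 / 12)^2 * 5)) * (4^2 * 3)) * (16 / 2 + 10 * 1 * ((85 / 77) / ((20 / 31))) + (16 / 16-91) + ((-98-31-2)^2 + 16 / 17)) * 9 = 18127832805 / 1309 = 13848611.77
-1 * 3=-3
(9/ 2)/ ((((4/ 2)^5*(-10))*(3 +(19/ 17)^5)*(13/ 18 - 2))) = 115008417/ 49574531200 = 0.00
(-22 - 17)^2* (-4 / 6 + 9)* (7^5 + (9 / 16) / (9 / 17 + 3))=13633967685 / 64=213030745.08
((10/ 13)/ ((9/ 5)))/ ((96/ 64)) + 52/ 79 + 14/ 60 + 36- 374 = -93397799/ 277290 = -336.82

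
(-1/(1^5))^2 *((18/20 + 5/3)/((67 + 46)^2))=77/383070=0.00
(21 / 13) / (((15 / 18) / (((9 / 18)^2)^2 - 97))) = -97713 / 520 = -187.91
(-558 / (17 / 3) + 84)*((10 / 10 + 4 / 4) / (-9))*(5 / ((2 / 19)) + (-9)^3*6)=-41738 / 3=-13912.67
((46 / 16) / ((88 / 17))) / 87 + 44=2695303 / 61248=44.01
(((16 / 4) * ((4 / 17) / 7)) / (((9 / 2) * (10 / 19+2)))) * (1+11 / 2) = 247 / 3213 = 0.08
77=77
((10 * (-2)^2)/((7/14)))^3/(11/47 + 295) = 6016000/3469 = 1734.22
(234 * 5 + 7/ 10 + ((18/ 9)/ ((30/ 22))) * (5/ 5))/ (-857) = -1.37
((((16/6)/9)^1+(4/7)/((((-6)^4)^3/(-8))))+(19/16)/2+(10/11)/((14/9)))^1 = 7723058065/5237882496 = 1.47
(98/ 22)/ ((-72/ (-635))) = 31115/ 792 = 39.29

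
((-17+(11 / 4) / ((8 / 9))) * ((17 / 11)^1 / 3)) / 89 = -85 / 1056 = -0.08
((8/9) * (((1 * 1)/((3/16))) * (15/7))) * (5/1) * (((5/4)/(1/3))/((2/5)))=10000/21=476.19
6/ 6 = 1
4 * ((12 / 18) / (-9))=-8 / 27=-0.30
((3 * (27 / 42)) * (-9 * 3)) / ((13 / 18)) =-6561 / 91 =-72.10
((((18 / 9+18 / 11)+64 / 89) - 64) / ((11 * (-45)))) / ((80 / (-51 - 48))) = -7299 / 48950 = -0.15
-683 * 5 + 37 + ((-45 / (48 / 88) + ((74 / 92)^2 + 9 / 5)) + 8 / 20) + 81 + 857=-26657929 / 10580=-2519.65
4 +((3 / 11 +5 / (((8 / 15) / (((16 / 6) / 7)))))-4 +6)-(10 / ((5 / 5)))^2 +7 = -6403 / 77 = -83.16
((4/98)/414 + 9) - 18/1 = -91286/10143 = -9.00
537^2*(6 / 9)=192246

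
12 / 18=2 / 3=0.67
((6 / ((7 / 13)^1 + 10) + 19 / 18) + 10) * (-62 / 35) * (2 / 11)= -1777354 / 474705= -3.74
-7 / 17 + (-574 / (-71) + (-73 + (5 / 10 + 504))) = 439.17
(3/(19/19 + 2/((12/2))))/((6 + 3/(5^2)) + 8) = 225/1412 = 0.16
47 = 47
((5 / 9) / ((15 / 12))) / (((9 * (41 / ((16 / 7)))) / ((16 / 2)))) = 512 / 23247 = 0.02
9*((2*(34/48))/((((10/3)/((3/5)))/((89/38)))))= 40851/7600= 5.38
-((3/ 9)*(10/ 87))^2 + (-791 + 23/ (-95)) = -5120528828/ 6471495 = -791.24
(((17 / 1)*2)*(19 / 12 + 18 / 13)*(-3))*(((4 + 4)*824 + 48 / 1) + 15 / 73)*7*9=-240366998655 / 1898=-126642254.30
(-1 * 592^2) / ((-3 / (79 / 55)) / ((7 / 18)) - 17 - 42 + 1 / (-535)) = 25921631680 / 4761237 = 5444.31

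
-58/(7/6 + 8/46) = -8004/185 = -43.26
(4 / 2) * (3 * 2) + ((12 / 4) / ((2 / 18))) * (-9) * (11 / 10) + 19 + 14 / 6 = -233.97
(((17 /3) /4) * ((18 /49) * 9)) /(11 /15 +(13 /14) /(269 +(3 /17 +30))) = 35017110 /5505913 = 6.36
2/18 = 0.11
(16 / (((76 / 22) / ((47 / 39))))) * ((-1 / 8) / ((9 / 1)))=-517 / 6669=-0.08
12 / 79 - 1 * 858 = -67770 / 79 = -857.85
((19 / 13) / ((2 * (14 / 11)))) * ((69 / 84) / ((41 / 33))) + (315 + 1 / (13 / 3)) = 131884743 / 417872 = 315.61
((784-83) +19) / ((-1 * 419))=-720 / 419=-1.72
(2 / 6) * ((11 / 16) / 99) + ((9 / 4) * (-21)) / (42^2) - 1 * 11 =-16669 / 1512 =-11.02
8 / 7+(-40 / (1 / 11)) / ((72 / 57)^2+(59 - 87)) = 297034 / 16681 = 17.81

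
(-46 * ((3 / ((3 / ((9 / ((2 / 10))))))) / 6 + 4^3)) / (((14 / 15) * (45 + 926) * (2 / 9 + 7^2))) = -444015 / 6022142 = -0.07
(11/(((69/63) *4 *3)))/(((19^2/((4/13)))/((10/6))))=385/323817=0.00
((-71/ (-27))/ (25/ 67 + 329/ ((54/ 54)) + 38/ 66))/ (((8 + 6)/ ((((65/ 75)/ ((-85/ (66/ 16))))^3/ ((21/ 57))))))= -2907284614091/ 25289529700176000000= -0.00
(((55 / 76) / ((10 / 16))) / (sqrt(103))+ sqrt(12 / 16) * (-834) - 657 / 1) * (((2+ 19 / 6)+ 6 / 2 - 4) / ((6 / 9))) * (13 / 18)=-45175 * sqrt(3) / 24 - 23725 / 8+ 3575 * sqrt(103) / 70452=-6225.33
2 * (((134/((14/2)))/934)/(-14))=-67/22883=-0.00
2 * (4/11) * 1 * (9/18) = 4/11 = 0.36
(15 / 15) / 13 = 1 / 13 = 0.08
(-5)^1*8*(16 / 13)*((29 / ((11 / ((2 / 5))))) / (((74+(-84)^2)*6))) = -1856 / 1529385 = -0.00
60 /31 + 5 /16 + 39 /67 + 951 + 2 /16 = 953.96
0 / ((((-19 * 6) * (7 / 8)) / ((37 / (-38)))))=0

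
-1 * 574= -574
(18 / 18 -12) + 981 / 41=530 / 41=12.93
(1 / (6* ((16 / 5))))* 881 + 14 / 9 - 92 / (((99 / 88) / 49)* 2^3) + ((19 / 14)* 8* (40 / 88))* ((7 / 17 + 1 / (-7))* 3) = -395372473 / 879648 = -449.47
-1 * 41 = -41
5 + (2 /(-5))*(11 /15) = 353 /75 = 4.71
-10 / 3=-3.33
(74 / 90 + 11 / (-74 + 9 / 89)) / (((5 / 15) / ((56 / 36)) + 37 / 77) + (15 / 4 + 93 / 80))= 245530208 / 2044585413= 0.12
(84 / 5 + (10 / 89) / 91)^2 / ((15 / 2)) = 925795787912 / 24597675375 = 37.64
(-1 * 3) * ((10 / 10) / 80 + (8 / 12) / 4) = -43 / 80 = -0.54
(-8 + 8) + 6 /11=6 /11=0.55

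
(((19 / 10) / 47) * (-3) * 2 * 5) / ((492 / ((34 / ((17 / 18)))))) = -171 / 1927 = -0.09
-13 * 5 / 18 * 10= -325 / 9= -36.11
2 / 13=0.15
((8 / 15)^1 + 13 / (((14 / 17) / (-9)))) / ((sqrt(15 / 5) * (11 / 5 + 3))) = -29723 * sqrt(3) / 3276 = -15.71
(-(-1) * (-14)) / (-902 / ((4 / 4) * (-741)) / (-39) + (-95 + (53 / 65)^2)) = 5057325 / 34088668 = 0.15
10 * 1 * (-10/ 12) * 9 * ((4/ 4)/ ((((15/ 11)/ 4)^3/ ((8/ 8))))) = -85184/ 45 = -1892.98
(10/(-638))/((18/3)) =-5/1914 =-0.00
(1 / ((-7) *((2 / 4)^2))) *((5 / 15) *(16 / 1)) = -64 / 21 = -3.05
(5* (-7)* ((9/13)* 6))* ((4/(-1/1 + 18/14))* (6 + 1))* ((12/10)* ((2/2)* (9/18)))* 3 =-333396/13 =-25645.85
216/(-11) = -216/11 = -19.64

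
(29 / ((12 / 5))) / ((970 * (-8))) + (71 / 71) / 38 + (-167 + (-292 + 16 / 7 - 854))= -3246567473 / 2476992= -1310.69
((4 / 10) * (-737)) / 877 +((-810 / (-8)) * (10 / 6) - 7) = 2831199 / 17540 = 161.41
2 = 2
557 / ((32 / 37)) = 20609 / 32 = 644.03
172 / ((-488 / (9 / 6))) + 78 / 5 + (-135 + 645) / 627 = 4050283 / 254980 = 15.88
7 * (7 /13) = 3.77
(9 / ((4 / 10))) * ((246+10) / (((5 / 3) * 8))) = 432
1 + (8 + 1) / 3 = 4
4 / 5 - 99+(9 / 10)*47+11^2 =651 / 10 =65.10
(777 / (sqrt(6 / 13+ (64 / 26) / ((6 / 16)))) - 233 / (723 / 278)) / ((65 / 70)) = -906836 / 9399+ 5439 * sqrt(10686) / 1781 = 219.21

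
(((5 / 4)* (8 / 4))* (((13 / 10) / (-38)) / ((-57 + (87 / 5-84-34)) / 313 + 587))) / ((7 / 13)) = -264485 / 976610488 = -0.00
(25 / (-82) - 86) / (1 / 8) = -28308 / 41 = -690.44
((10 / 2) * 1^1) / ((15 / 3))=1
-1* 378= -378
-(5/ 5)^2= -1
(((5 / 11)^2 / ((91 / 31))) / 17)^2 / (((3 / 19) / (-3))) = -11411875 / 35038972969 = -0.00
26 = 26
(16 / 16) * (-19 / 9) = -19 / 9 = -2.11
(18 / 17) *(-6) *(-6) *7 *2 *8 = 72576 / 17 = 4269.18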